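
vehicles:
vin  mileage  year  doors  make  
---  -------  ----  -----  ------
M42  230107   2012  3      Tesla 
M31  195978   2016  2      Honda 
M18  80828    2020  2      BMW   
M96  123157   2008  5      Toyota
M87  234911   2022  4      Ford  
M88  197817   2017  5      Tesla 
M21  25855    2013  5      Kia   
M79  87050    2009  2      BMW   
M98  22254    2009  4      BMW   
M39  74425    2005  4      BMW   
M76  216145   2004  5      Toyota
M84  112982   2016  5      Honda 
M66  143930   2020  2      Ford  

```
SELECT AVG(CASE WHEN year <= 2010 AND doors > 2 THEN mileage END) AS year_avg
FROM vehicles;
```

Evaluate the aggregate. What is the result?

vin=M42: ✗
vin=M31: ✗
vin=M18: ✗
vin=M96: ✓ → 123157
vin=M87: ✗
vin=M88: ✗
vin=M21: ✗
vin=M79: ✗
vin=M98: ✓ → 22254
vin=M39: ✓ → 74425
vin=M76: ✓ → 216145
vin=M84: ✗
vin=M66: ✗
year_avg = (123157 + 22254 + 74425 + 216145) / 4 = 108995.25

108995.25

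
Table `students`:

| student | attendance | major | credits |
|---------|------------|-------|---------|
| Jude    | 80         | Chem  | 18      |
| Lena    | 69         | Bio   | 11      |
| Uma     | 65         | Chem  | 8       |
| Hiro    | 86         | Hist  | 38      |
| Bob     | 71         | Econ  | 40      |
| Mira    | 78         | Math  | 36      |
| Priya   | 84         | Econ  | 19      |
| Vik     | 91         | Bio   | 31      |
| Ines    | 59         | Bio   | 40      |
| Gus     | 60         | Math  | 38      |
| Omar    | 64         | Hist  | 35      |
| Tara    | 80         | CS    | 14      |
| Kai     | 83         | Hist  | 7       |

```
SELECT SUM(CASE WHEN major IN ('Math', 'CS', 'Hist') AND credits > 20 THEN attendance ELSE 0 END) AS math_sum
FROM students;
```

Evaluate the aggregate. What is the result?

student=Jude: ✗
student=Lena: ✗
student=Uma: ✗
student=Hiro: ✓ → 86
student=Bob: ✗
student=Mira: ✓ → 78
student=Priya: ✗
student=Vik: ✗
student=Ines: ✗
student=Gus: ✓ → 60
student=Omar: ✓ → 64
student=Tara: ✗
student=Kai: ✗
math_sum = 86 + 78 + 60 + 64 = 288

288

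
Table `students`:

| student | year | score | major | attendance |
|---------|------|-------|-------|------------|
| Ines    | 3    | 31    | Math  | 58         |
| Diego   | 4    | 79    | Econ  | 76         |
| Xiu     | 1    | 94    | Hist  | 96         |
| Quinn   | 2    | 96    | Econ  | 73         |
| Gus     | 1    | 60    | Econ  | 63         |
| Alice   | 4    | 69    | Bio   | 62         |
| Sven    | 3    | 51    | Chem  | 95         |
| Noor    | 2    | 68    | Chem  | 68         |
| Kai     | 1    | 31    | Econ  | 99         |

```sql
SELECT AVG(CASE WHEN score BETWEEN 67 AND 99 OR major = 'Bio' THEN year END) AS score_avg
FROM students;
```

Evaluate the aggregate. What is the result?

student=Ines: ✗
student=Diego: ✓ → 4
student=Xiu: ✓ → 1
student=Quinn: ✓ → 2
student=Gus: ✗
student=Alice: ✓ → 4
student=Sven: ✗
student=Noor: ✓ → 2
student=Kai: ✗
score_avg = (4 + 1 + 2 + 4 + 2) / 5 = 2.6

2.6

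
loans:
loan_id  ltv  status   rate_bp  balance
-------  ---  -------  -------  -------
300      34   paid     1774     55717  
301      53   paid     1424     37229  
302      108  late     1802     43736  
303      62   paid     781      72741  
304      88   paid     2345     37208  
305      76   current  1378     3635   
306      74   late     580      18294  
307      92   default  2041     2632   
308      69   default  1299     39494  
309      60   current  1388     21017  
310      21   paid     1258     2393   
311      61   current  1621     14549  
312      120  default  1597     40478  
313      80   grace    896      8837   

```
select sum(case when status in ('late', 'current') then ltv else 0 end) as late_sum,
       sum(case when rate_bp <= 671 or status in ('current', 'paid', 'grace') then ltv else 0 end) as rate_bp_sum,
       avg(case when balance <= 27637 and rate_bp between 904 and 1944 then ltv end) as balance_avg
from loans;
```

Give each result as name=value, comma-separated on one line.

[late_sum: status in ('late', 'current')]
loan_id=300: ✗
loan_id=301: ✗
loan_id=302: ✓ → 108
loan_id=303: ✗
loan_id=304: ✗
loan_id=305: ✓ → 76
loan_id=306: ✓ → 74
loan_id=307: ✗
loan_id=308: ✗
loan_id=309: ✓ → 60
loan_id=310: ✗
loan_id=311: ✓ → 61
loan_id=312: ✗
loan_id=313: ✗
late_sum = 108 + 76 + 74 + 60 + 61 = 379
—
[rate_bp_sum: rate_bp <= 671 or status in ('current', 'paid', 'grace')]
loan_id=300: ✓ → 34
loan_id=301: ✓ → 53
loan_id=302: ✗
loan_id=303: ✓ → 62
loan_id=304: ✓ → 88
loan_id=305: ✓ → 76
loan_id=306: ✓ → 74
loan_id=307: ✗
loan_id=308: ✗
loan_id=309: ✓ → 60
loan_id=310: ✓ → 21
loan_id=311: ✓ → 61
loan_id=312: ✗
loan_id=313: ✓ → 80
rate_bp_sum = 34 + 53 + 62 + 88 + 76 + 74 + 60 + 21 + 61 + 80 = 609
—
[balance_avg: balance <= 27637 and rate_bp between 904 and 1944]
loan_id=300: ✗
loan_id=301: ✗
loan_id=302: ✗
loan_id=303: ✗
loan_id=304: ✗
loan_id=305: ✓ → 76
loan_id=306: ✗
loan_id=307: ✗
loan_id=308: ✗
loan_id=309: ✓ → 60
loan_id=310: ✓ → 21
loan_id=311: ✓ → 61
loan_id=312: ✗
loan_id=313: ✗
balance_avg = (76 + 60 + 21 + 61) / 4 = 54.5

late_sum=379, rate_bp_sum=609, balance_avg=54.5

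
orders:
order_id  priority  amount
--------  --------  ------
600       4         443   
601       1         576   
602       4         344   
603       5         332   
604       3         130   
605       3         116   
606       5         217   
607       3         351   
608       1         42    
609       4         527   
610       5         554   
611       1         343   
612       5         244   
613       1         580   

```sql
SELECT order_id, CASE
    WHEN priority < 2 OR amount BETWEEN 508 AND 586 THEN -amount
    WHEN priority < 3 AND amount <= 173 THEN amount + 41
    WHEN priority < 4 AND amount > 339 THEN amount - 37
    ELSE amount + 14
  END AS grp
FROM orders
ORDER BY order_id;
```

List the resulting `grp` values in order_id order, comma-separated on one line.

457, -576, 358, 346, 144, 130, 231, 314, -42, -527, -554, -343, 258, -580

order_id=600: ELSE → 457
order_id=601: priority < 2 OR amount BETWEEN 508 AND 586 → -576
order_id=602: ELSE → 358
order_id=603: ELSE → 346
order_id=604: ELSE → 144
order_id=605: ELSE → 130
order_id=606: ELSE → 231
order_id=607: priority < 4 AND amount > 339 → 314
order_id=608: priority < 2 OR amount BETWEEN 508 AND 586 → -42
order_id=609: priority < 2 OR amount BETWEEN 508 AND 586 → -527
order_id=610: priority < 2 OR amount BETWEEN 508 AND 586 → -554
order_id=611: priority < 2 OR amount BETWEEN 508 AND 586 → -343
order_id=612: ELSE → 258
order_id=613: priority < 2 OR amount BETWEEN 508 AND 586 → -580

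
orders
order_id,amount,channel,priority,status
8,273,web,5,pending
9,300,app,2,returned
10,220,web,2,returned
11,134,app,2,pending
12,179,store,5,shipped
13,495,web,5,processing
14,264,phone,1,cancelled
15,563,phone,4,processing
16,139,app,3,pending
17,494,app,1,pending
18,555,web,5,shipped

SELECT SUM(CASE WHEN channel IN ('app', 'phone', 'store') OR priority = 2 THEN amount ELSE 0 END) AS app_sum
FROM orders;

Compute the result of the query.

2293

order_id=8: ✗
order_id=9: ✓ → 300
order_id=10: ✓ → 220
order_id=11: ✓ → 134
order_id=12: ✓ → 179
order_id=13: ✗
order_id=14: ✓ → 264
order_id=15: ✓ → 563
order_id=16: ✓ → 139
order_id=17: ✓ → 494
order_id=18: ✗
app_sum = 300 + 220 + 134 + 179 + 264 + 563 + 139 + 494 = 2293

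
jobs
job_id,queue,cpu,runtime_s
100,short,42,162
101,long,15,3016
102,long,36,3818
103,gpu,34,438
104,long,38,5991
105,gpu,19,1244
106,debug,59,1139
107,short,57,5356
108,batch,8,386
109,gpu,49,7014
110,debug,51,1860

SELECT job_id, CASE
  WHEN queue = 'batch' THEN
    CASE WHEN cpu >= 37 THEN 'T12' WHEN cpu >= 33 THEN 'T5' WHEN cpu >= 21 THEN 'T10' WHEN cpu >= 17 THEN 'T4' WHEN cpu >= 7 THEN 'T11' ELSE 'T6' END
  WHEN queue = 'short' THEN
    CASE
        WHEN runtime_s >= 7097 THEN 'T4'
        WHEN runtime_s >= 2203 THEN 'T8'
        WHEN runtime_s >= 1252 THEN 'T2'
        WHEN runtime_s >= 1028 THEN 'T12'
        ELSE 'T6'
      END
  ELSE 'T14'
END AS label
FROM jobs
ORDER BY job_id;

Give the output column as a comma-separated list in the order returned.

T6, T14, T14, T14, T14, T14, T14, T8, T11, T14, T14

job_id=100: queue='short' → inner[ELSE] → T6
job_id=101: queue='long' → outer ELSE → T14
job_id=102: queue='long' → outer ELSE → T14
job_id=103: queue='gpu' → outer ELSE → T14
job_id=104: queue='long' → outer ELSE → T14
job_id=105: queue='gpu' → outer ELSE → T14
job_id=106: queue='debug' → outer ELSE → T14
job_id=107: queue='short' → inner[runtime_s >= 2203] → T8
job_id=108: queue='batch' → inner[cpu >= 7] → T11
job_id=109: queue='gpu' → outer ELSE → T14
job_id=110: queue='debug' → outer ELSE → T14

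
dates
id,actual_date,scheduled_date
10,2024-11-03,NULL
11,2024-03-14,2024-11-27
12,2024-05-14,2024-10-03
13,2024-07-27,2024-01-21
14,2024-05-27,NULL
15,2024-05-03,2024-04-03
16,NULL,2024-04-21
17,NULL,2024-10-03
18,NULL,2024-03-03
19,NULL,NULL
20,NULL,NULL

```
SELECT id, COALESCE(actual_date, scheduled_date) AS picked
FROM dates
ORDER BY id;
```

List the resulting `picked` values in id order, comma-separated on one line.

2024-11-03, 2024-03-14, 2024-05-14, 2024-07-27, 2024-05-27, 2024-05-03, 2024-04-21, 2024-10-03, 2024-03-03, NULL, NULL

id=10: actual_date=2024-11-03 → 2024-11-03
id=11: actual_date=2024-03-14 → 2024-03-14
id=12: actual_date=2024-05-14 → 2024-05-14
id=13: actual_date=2024-07-27 → 2024-07-27
id=14: actual_date=2024-05-27 → 2024-05-27
id=15: actual_date=2024-05-03 → 2024-05-03
id=16: actual_date=NULL, scheduled_date=2024-04-21 → 2024-04-21
id=17: actual_date=NULL, scheduled_date=2024-10-03 → 2024-10-03
id=18: actual_date=NULL, scheduled_date=2024-03-03 → 2024-03-03
id=19: actual_date=NULL, scheduled_date=NULL (all NULL) → NULL
id=20: actual_date=NULL, scheduled_date=NULL (all NULL) → NULL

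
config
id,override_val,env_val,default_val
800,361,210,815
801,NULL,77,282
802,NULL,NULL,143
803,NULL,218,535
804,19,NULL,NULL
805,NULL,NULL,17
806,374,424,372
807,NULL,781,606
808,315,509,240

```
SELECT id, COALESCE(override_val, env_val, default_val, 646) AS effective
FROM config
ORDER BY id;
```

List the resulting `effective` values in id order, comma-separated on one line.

361, 77, 143, 218, 19, 17, 374, 781, 315

id=800: override_val=361 → 361
id=801: override_val=NULL, env_val=77 → 77
id=802: override_val=NULL, env_val=NULL, default_val=143 → 143
id=803: override_val=NULL, env_val=218 → 218
id=804: override_val=19 → 19
id=805: override_val=NULL, env_val=NULL, default_val=17 → 17
id=806: override_val=374 → 374
id=807: override_val=NULL, env_val=781 → 781
id=808: override_val=315 → 315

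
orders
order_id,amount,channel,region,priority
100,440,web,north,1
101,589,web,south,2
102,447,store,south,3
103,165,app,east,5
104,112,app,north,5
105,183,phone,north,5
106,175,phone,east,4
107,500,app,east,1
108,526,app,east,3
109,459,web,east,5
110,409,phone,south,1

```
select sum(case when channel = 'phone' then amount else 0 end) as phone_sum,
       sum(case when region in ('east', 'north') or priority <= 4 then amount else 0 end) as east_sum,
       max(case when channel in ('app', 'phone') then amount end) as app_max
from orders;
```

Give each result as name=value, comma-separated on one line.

phone_sum=767, east_sum=4005, app_max=526

[phone_sum: channel = 'phone']
order_id=100: ✗
order_id=101: ✗
order_id=102: ✗
order_id=103: ✗
order_id=104: ✗
order_id=105: ✓ → 183
order_id=106: ✓ → 175
order_id=107: ✗
order_id=108: ✗
order_id=109: ✗
order_id=110: ✓ → 409
phone_sum = 183 + 175 + 409 = 767
—
[east_sum: region in ('east', 'north') or priority <= 4]
order_id=100: ✓ → 440
order_id=101: ✓ → 589
order_id=102: ✓ → 447
order_id=103: ✓ → 165
order_id=104: ✓ → 112
order_id=105: ✓ → 183
order_id=106: ✓ → 175
order_id=107: ✓ → 500
order_id=108: ✓ → 526
order_id=109: ✓ → 459
order_id=110: ✓ → 409
east_sum = 440 + 589 + 447 + 165 + 112 + 183 + 175 + 500 + 526 + 459 + 409 = 4005
—
[app_max: channel in ('app', 'phone')]
order_id=100: ✗
order_id=101: ✗
order_id=102: ✗
order_id=103: ✓ → 165
order_id=104: ✓ → 112
order_id=105: ✓ → 183
order_id=106: ✓ → 175
order_id=107: ✓ → 500
order_id=108: ✓ → 526
order_id=109: ✗
order_id=110: ✓ → 409
app_max = MAX(165, 112, 183, 175, 500, 526, 409) = 526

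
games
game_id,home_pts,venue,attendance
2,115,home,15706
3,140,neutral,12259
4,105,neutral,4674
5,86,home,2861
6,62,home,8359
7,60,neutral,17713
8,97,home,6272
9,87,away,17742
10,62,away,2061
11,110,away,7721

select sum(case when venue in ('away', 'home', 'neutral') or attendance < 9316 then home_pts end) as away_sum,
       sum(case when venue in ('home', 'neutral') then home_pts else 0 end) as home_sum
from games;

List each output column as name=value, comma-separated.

away_sum=924, home_sum=665

[away_sum: venue in ('away', 'home', 'neutral') or attendance < 9316]
game_id=2: ✓ → 115
game_id=3: ✓ → 140
game_id=4: ✓ → 105
game_id=5: ✓ → 86
game_id=6: ✓ → 62
game_id=7: ✓ → 60
game_id=8: ✓ → 97
game_id=9: ✓ → 87
game_id=10: ✓ → 62
game_id=11: ✓ → 110
away_sum = 115 + 140 + 105 + 86 + 62 + 60 + 97 + 87 + 62 + 110 = 924
—
[home_sum: venue in ('home', 'neutral')]
game_id=2: ✓ → 115
game_id=3: ✓ → 140
game_id=4: ✓ → 105
game_id=5: ✓ → 86
game_id=6: ✓ → 62
game_id=7: ✓ → 60
game_id=8: ✓ → 97
game_id=9: ✗
game_id=10: ✗
game_id=11: ✗
home_sum = 115 + 140 + 105 + 86 + 62 + 60 + 97 = 665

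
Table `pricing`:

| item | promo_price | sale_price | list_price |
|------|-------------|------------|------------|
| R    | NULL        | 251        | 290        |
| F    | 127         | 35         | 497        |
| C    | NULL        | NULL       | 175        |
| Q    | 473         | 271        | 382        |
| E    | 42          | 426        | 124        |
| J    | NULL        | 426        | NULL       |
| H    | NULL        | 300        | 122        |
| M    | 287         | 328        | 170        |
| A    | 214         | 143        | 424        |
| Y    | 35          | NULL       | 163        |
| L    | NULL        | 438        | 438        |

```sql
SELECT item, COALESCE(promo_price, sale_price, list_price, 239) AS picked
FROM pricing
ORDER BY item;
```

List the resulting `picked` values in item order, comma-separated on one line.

item=A: promo_price=214 → 214
item=C: promo_price=NULL, sale_price=NULL, list_price=175 → 175
item=E: promo_price=42 → 42
item=F: promo_price=127 → 127
item=H: promo_price=NULL, sale_price=300 → 300
item=J: promo_price=NULL, sale_price=426 → 426
item=L: promo_price=NULL, sale_price=438 → 438
item=M: promo_price=287 → 287
item=Q: promo_price=473 → 473
item=R: promo_price=NULL, sale_price=251 → 251
item=Y: promo_price=35 → 35

214, 175, 42, 127, 300, 426, 438, 287, 473, 251, 35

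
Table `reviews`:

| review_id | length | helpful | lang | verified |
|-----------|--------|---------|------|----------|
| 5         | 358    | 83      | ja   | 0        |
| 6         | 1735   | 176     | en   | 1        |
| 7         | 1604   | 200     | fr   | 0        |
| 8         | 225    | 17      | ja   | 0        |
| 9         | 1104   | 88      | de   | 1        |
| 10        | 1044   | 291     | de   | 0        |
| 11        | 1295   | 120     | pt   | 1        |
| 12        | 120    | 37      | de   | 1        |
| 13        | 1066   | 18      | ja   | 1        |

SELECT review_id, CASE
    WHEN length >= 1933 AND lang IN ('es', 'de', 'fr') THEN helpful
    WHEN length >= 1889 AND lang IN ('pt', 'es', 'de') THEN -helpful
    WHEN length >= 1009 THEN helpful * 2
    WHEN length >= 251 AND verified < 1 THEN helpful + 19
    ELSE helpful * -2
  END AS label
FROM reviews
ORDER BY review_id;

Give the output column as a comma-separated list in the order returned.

102, 352, 400, -34, 176, 582, 240, -74, 36

review_id=5: length >= 251 AND verified < 1 → 102
review_id=6: length >= 1009 → 352
review_id=7: length >= 1009 → 400
review_id=8: ELSE → -34
review_id=9: length >= 1009 → 176
review_id=10: length >= 1009 → 582
review_id=11: length >= 1009 → 240
review_id=12: ELSE → -74
review_id=13: length >= 1009 → 36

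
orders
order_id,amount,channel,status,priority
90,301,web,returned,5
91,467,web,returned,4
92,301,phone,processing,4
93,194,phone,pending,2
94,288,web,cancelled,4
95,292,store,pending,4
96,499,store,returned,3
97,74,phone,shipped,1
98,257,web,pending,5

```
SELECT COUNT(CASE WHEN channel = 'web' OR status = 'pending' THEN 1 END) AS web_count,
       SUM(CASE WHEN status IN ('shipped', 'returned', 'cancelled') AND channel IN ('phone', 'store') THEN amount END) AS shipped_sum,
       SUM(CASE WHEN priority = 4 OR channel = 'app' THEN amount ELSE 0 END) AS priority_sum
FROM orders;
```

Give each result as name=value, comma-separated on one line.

[web_count: channel = 'web' OR status = 'pending']
order_id=90: ✓ → 1
order_id=91: ✓ → 1
order_id=92: ✗
order_id=93: ✓ → 1
order_id=94: ✓ → 1
order_id=95: ✓ → 1
order_id=96: ✗
order_id=97: ✗
order_id=98: ✓ → 1
web_count = COUNT(1, 1, 1, 1, 1, 1) = 6
—
[shipped_sum: status IN ('shipped', 'returned', 'cancelled') AND channel IN ('phone', 'store')]
order_id=90: ✗
order_id=91: ✗
order_id=92: ✗
order_id=93: ✗
order_id=94: ✗
order_id=95: ✗
order_id=96: ✓ → 499
order_id=97: ✓ → 74
order_id=98: ✗
shipped_sum = 499 + 74 = 573
—
[priority_sum: priority = 4 OR channel = 'app']
order_id=90: ✗
order_id=91: ✓ → 467
order_id=92: ✓ → 301
order_id=93: ✗
order_id=94: ✓ → 288
order_id=95: ✓ → 292
order_id=96: ✗
order_id=97: ✗
order_id=98: ✗
priority_sum = 467 + 301 + 288 + 292 = 1348

web_count=6, shipped_sum=573, priority_sum=1348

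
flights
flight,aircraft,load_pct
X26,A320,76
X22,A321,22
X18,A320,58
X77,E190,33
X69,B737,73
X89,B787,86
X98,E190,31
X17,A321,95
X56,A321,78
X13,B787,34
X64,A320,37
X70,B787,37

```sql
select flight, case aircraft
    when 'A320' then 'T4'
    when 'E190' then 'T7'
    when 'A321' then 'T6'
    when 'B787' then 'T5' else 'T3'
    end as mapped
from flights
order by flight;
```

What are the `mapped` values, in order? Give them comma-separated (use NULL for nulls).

T5, T6, T4, T6, T4, T6, T4, T3, T5, T7, T5, T7

flight=X13: aircraft='B787' → T5
flight=X17: aircraft='A321' → T6
flight=X18: aircraft='A320' → T4
flight=X22: aircraft='A321' → T6
flight=X26: aircraft='A320' → T4
flight=X56: aircraft='A321' → T6
flight=X64: aircraft='A320' → T4
flight=X69: ELSE → T3
flight=X70: aircraft='B787' → T5
flight=X77: aircraft='E190' → T7
flight=X89: aircraft='B787' → T5
flight=X98: aircraft='E190' → T7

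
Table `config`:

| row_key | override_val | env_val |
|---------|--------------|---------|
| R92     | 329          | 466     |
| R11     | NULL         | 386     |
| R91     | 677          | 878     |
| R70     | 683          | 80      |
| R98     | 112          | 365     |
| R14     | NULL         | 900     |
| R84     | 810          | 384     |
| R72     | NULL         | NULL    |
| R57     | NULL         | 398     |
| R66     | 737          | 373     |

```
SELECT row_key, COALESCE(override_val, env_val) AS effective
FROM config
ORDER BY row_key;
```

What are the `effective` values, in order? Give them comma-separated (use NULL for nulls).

row_key=R11: override_val=NULL, env_val=386 → 386
row_key=R14: override_val=NULL, env_val=900 → 900
row_key=R57: override_val=NULL, env_val=398 → 398
row_key=R66: override_val=737 → 737
row_key=R70: override_val=683 → 683
row_key=R72: override_val=NULL, env_val=NULL (all NULL) → NULL
row_key=R84: override_val=810 → 810
row_key=R91: override_val=677 → 677
row_key=R92: override_val=329 → 329
row_key=R98: override_val=112 → 112

386, 900, 398, 737, 683, NULL, 810, 677, 329, 112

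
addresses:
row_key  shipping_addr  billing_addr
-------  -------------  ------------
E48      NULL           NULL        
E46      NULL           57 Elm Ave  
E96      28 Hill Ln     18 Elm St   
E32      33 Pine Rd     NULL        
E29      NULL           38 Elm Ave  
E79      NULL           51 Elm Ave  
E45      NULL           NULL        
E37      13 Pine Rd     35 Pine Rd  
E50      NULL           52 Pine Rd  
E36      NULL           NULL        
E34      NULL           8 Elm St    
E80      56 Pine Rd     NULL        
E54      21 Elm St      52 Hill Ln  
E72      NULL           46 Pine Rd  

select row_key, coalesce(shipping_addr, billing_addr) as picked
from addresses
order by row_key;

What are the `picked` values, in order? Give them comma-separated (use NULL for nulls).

38 Elm Ave, 33 Pine Rd, 8 Elm St, NULL, 13 Pine Rd, NULL, 57 Elm Ave, NULL, 52 Pine Rd, 21 Elm St, 46 Pine Rd, 51 Elm Ave, 56 Pine Rd, 28 Hill Ln

row_key=E29: shipping_addr=NULL, billing_addr=38 Elm Ave → 38 Elm Ave
row_key=E32: shipping_addr=33 Pine Rd → 33 Pine Rd
row_key=E34: shipping_addr=NULL, billing_addr=8 Elm St → 8 Elm St
row_key=E36: shipping_addr=NULL, billing_addr=NULL (all NULL) → NULL
row_key=E37: shipping_addr=13 Pine Rd → 13 Pine Rd
row_key=E45: shipping_addr=NULL, billing_addr=NULL (all NULL) → NULL
row_key=E46: shipping_addr=NULL, billing_addr=57 Elm Ave → 57 Elm Ave
row_key=E48: shipping_addr=NULL, billing_addr=NULL (all NULL) → NULL
row_key=E50: shipping_addr=NULL, billing_addr=52 Pine Rd → 52 Pine Rd
row_key=E54: shipping_addr=21 Elm St → 21 Elm St
row_key=E72: shipping_addr=NULL, billing_addr=46 Pine Rd → 46 Pine Rd
row_key=E79: shipping_addr=NULL, billing_addr=51 Elm Ave → 51 Elm Ave
row_key=E80: shipping_addr=56 Pine Rd → 56 Pine Rd
row_key=E96: shipping_addr=28 Hill Ln → 28 Hill Ln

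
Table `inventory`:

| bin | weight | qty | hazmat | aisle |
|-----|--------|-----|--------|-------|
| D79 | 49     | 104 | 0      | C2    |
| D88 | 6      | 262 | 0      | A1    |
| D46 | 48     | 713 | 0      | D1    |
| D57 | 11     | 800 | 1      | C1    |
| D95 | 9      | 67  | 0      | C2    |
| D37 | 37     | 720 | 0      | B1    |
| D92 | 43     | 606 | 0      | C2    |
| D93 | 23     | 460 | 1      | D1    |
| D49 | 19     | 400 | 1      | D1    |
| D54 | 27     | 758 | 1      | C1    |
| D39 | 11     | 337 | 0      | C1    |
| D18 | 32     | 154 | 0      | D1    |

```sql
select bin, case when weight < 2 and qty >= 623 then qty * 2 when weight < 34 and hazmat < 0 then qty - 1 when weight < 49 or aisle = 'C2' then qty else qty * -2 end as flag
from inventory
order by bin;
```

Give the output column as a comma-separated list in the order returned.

154, 720, 337, 713, 400, 758, 800, 104, 262, 606, 460, 67

bin=D18: weight < 49 or aisle = 'C2' → 154
bin=D37: weight < 49 or aisle = 'C2' → 720
bin=D39: weight < 49 or aisle = 'C2' → 337
bin=D46: weight < 49 or aisle = 'C2' → 713
bin=D49: weight < 49 or aisle = 'C2' → 400
bin=D54: weight < 49 or aisle = 'C2' → 758
bin=D57: weight < 49 or aisle = 'C2' → 800
bin=D79: weight < 49 or aisle = 'C2' → 104
bin=D88: weight < 49 or aisle = 'C2' → 262
bin=D92: weight < 49 or aisle = 'C2' → 606
bin=D93: weight < 49 or aisle = 'C2' → 460
bin=D95: weight < 49 or aisle = 'C2' → 67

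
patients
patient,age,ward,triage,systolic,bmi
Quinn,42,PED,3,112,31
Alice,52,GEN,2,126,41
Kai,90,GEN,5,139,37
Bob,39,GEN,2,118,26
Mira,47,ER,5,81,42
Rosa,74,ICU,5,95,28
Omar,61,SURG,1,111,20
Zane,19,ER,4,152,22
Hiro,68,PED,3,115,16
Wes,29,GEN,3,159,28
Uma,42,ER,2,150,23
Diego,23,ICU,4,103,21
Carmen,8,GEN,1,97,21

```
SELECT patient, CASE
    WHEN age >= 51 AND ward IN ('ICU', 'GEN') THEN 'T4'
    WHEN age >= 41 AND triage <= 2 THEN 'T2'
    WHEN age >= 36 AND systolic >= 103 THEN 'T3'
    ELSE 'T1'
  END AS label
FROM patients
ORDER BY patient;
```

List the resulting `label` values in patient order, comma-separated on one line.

patient=Alice: age >= 51 AND ward IN ('ICU', 'GEN') → T4
patient=Bob: age >= 36 AND systolic >= 103 → T3
patient=Carmen: ELSE → T1
patient=Diego: ELSE → T1
patient=Hiro: age >= 36 AND systolic >= 103 → T3
patient=Kai: age >= 51 AND ward IN ('ICU', 'GEN') → T4
patient=Mira: ELSE → T1
patient=Omar: age >= 41 AND triage <= 2 → T2
patient=Quinn: age >= 36 AND systolic >= 103 → T3
patient=Rosa: age >= 51 AND ward IN ('ICU', 'GEN') → T4
patient=Uma: age >= 41 AND triage <= 2 → T2
patient=Wes: ELSE → T1
patient=Zane: ELSE → T1

T4, T3, T1, T1, T3, T4, T1, T2, T3, T4, T2, T1, T1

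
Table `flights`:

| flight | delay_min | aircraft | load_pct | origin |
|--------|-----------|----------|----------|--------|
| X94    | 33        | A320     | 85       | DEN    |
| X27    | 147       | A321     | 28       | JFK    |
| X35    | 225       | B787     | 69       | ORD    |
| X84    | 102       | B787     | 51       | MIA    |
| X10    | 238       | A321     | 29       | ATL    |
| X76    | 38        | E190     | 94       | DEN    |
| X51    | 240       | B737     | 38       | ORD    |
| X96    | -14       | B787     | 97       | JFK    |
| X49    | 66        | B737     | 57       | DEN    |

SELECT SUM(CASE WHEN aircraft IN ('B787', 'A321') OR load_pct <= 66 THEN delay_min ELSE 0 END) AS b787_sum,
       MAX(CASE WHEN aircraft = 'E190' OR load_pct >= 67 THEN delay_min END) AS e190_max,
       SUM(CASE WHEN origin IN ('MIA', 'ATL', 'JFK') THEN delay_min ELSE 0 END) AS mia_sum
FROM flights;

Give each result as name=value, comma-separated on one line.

[b787_sum: aircraft IN ('B787', 'A321') OR load_pct <= 66]
flight=X94: ✗
flight=X27: ✓ → 147
flight=X35: ✓ → 225
flight=X84: ✓ → 102
flight=X10: ✓ → 238
flight=X76: ✗
flight=X51: ✓ → 240
flight=X96: ✓ → -14
flight=X49: ✓ → 66
b787_sum = 147 + 225 + 102 + 238 + 240 + -14 + 66 = 1004
—
[e190_max: aircraft = 'E190' OR load_pct >= 67]
flight=X94: ✓ → 33
flight=X27: ✗
flight=X35: ✓ → 225
flight=X84: ✗
flight=X10: ✗
flight=X76: ✓ → 38
flight=X51: ✗
flight=X96: ✓ → -14
flight=X49: ✗
e190_max = MAX(33, 225, 38, -14) = 225
—
[mia_sum: origin IN ('MIA', 'ATL', 'JFK')]
flight=X94: ✗
flight=X27: ✓ → 147
flight=X35: ✗
flight=X84: ✓ → 102
flight=X10: ✓ → 238
flight=X76: ✗
flight=X51: ✗
flight=X96: ✓ → -14
flight=X49: ✗
mia_sum = 147 + 102 + 238 + -14 = 473

b787_sum=1004, e190_max=225, mia_sum=473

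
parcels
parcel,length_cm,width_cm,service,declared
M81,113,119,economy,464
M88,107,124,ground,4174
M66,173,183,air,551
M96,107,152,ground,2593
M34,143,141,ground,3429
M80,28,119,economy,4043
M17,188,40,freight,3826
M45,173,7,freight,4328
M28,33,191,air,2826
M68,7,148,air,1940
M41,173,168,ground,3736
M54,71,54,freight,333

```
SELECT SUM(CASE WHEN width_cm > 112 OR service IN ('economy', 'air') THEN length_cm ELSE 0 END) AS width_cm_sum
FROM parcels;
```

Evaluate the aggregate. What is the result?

parcel=M81: ✓ → 113
parcel=M88: ✓ → 107
parcel=M66: ✓ → 173
parcel=M96: ✓ → 107
parcel=M34: ✓ → 143
parcel=M80: ✓ → 28
parcel=M17: ✗
parcel=M45: ✗
parcel=M28: ✓ → 33
parcel=M68: ✓ → 7
parcel=M41: ✓ → 173
parcel=M54: ✗
width_cm_sum = 113 + 107 + 173 + 107 + 143 + 28 + 33 + 7 + 173 = 884

884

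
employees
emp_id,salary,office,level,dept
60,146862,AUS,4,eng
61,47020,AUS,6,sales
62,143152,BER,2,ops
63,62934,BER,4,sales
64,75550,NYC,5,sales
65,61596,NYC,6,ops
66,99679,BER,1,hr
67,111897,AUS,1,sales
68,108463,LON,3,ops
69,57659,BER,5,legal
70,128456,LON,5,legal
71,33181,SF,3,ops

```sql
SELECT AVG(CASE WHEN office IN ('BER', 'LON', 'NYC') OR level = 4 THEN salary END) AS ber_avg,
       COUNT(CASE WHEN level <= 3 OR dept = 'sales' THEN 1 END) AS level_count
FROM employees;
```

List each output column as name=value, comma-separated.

[ber_avg: office IN ('BER', 'LON', 'NYC') OR level = 4]
emp_id=60: ✓ → 146862
emp_id=61: ✗
emp_id=62: ✓ → 143152
emp_id=63: ✓ → 62934
emp_id=64: ✓ → 75550
emp_id=65: ✓ → 61596
emp_id=66: ✓ → 99679
emp_id=67: ✗
emp_id=68: ✓ → 108463
emp_id=69: ✓ → 57659
emp_id=70: ✓ → 128456
emp_id=71: ✗
ber_avg = (146862 + 143152 + 62934 + 75550 + 61596 + 99679 + 108463 + 57659 + 128456) / 9 = 98261.2222222222
—
[level_count: level <= 3 OR dept = 'sales']
emp_id=60: ✗
emp_id=61: ✓ → 1
emp_id=62: ✓ → 1
emp_id=63: ✓ → 1
emp_id=64: ✓ → 1
emp_id=65: ✗
emp_id=66: ✓ → 1
emp_id=67: ✓ → 1
emp_id=68: ✓ → 1
emp_id=69: ✗
emp_id=70: ✗
emp_id=71: ✓ → 1
level_count = COUNT(1, 1, 1, 1, 1, 1, 1, 1) = 8

ber_avg=98261.2222222222, level_count=8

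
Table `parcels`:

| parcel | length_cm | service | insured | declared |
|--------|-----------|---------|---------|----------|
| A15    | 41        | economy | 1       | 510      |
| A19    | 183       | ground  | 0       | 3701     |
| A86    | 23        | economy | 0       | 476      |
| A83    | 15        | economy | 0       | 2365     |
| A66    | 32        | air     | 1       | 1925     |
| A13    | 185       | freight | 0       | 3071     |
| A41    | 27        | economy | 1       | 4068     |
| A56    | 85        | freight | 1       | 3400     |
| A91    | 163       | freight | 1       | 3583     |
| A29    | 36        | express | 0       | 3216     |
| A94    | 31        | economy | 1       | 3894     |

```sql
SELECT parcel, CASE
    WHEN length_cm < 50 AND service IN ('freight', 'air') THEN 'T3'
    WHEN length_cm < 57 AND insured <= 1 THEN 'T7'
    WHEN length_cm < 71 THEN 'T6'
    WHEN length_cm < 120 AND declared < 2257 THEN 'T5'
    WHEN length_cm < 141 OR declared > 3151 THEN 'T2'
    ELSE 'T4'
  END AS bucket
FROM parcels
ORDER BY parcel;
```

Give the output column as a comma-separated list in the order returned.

T4, T7, T2, T7, T7, T2, T3, T7, T7, T2, T7

parcel=A13: ELSE → T4
parcel=A15: length_cm < 57 AND insured <= 1 → T7
parcel=A19: length_cm < 141 OR declared > 3151 → T2
parcel=A29: length_cm < 57 AND insured <= 1 → T7
parcel=A41: length_cm < 57 AND insured <= 1 → T7
parcel=A56: length_cm < 141 OR declared > 3151 → T2
parcel=A66: length_cm < 50 AND service IN ('freight', 'air') → T3
parcel=A83: length_cm < 57 AND insured <= 1 → T7
parcel=A86: length_cm < 57 AND insured <= 1 → T7
parcel=A91: length_cm < 141 OR declared > 3151 → T2
parcel=A94: length_cm < 57 AND insured <= 1 → T7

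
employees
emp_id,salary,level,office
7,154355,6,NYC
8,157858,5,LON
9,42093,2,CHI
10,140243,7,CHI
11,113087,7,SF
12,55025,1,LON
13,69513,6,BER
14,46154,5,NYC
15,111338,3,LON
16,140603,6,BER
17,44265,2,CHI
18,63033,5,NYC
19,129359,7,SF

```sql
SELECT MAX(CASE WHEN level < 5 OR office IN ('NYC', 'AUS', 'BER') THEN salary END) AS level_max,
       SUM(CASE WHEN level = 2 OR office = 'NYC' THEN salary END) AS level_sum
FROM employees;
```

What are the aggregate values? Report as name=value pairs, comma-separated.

[level_max: level < 5 OR office IN ('NYC', 'AUS', 'BER')]
emp_id=7: ✓ → 154355
emp_id=8: ✗
emp_id=9: ✓ → 42093
emp_id=10: ✗
emp_id=11: ✗
emp_id=12: ✓ → 55025
emp_id=13: ✓ → 69513
emp_id=14: ✓ → 46154
emp_id=15: ✓ → 111338
emp_id=16: ✓ → 140603
emp_id=17: ✓ → 44265
emp_id=18: ✓ → 63033
emp_id=19: ✗
level_max = MAX(154355, 42093, 55025, 69513, 46154, 111338, 140603, 44265, 63033) = 154355
—
[level_sum: level = 2 OR office = 'NYC']
emp_id=7: ✓ → 154355
emp_id=8: ✗
emp_id=9: ✓ → 42093
emp_id=10: ✗
emp_id=11: ✗
emp_id=12: ✗
emp_id=13: ✗
emp_id=14: ✓ → 46154
emp_id=15: ✗
emp_id=16: ✗
emp_id=17: ✓ → 44265
emp_id=18: ✓ → 63033
emp_id=19: ✗
level_sum = 154355 + 42093 + 46154 + 44265 + 63033 = 349900

level_max=154355, level_sum=349900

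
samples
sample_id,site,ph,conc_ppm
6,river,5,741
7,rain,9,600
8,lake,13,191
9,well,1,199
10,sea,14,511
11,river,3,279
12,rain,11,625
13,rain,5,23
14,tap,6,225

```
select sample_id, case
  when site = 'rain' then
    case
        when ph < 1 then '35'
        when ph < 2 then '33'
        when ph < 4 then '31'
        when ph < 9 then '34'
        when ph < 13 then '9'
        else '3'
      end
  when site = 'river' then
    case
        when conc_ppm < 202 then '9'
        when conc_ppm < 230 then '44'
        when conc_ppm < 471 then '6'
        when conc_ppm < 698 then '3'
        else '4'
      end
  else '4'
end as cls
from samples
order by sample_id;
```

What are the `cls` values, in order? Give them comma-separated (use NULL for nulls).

sample_id=6: site='river' → inner[ELSE] → 4
sample_id=7: site='rain' → inner[ph < 13] → 9
sample_id=8: site='lake' → outer ELSE → 4
sample_id=9: site='well' → outer ELSE → 4
sample_id=10: site='sea' → outer ELSE → 4
sample_id=11: site='river' → inner[conc_ppm < 471] → 6
sample_id=12: site='rain' → inner[ph < 13] → 9
sample_id=13: site='rain' → inner[ph < 9] → 34
sample_id=14: site='tap' → outer ELSE → 4

4, 9, 4, 4, 4, 6, 9, 34, 4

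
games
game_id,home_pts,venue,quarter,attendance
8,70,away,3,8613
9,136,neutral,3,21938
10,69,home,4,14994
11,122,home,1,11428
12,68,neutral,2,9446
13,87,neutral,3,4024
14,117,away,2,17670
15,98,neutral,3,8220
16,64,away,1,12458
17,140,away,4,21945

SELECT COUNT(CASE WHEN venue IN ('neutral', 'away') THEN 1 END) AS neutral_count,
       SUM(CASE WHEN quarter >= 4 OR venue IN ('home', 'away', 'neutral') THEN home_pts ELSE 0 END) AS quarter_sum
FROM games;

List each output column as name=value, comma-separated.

neutral_count=8, quarter_sum=971

[neutral_count: venue IN ('neutral', 'away')]
game_id=8: ✓ → 1
game_id=9: ✓ → 1
game_id=10: ✗
game_id=11: ✗
game_id=12: ✓ → 1
game_id=13: ✓ → 1
game_id=14: ✓ → 1
game_id=15: ✓ → 1
game_id=16: ✓ → 1
game_id=17: ✓ → 1
neutral_count = COUNT(1, 1, 1, 1, 1, 1, 1, 1) = 8
—
[quarter_sum: quarter >= 4 OR venue IN ('home', 'away', 'neutral')]
game_id=8: ✓ → 70
game_id=9: ✓ → 136
game_id=10: ✓ → 69
game_id=11: ✓ → 122
game_id=12: ✓ → 68
game_id=13: ✓ → 87
game_id=14: ✓ → 117
game_id=15: ✓ → 98
game_id=16: ✓ → 64
game_id=17: ✓ → 140
quarter_sum = 70 + 136 + 69 + 122 + 68 + 87 + 117 + 98 + 64 + 140 = 971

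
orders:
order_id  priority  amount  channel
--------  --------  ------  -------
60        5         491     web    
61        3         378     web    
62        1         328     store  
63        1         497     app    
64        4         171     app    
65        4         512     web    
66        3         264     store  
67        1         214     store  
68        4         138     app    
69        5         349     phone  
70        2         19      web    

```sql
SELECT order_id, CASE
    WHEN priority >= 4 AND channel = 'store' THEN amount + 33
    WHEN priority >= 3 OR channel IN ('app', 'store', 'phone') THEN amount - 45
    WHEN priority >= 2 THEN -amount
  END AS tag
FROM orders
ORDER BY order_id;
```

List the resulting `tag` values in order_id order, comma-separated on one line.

446, 333, 283, 452, 126, 467, 219, 169, 93, 304, -19

order_id=60: priority >= 3 OR channel IN ('app', 'store', 'phone') → 446
order_id=61: priority >= 3 OR channel IN ('app', 'store', 'phone') → 333
order_id=62: priority >= 3 OR channel IN ('app', 'store', 'phone') → 283
order_id=63: priority >= 3 OR channel IN ('app', 'store', 'phone') → 452
order_id=64: priority >= 3 OR channel IN ('app', 'store', 'phone') → 126
order_id=65: priority >= 3 OR channel IN ('app', 'store', 'phone') → 467
order_id=66: priority >= 3 OR channel IN ('app', 'store', 'phone') → 219
order_id=67: priority >= 3 OR channel IN ('app', 'store', 'phone') → 169
order_id=68: priority >= 3 OR channel IN ('app', 'store', 'phone') → 93
order_id=69: priority >= 3 OR channel IN ('app', 'store', 'phone') → 304
order_id=70: priority >= 2 → -19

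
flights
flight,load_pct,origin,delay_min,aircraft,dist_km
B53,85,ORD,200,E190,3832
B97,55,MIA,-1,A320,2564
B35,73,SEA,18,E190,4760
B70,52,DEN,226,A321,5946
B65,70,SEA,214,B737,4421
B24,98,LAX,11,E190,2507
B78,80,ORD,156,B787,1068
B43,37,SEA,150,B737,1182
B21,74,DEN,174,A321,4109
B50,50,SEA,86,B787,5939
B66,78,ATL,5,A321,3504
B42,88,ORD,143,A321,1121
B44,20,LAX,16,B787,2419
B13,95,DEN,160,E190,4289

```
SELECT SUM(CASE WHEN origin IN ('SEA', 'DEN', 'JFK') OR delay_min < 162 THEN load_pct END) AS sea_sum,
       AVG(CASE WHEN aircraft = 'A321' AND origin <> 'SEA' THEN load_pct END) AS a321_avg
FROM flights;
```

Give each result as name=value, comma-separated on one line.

[sea_sum: origin IN ('SEA', 'DEN', 'JFK') OR delay_min < 162]
flight=B53: ✗
flight=B97: ✓ → 55
flight=B35: ✓ → 73
flight=B70: ✓ → 52
flight=B65: ✓ → 70
flight=B24: ✓ → 98
flight=B78: ✓ → 80
flight=B43: ✓ → 37
flight=B21: ✓ → 74
flight=B50: ✓ → 50
flight=B66: ✓ → 78
flight=B42: ✓ → 88
flight=B44: ✓ → 20
flight=B13: ✓ → 95
sea_sum = 55 + 73 + 52 + 70 + 98 + 80 + 37 + 74 + 50 + 78 + 88 + 20 + 95 = 870
—
[a321_avg: aircraft = 'A321' AND origin <> 'SEA']
flight=B53: ✗
flight=B97: ✗
flight=B35: ✗
flight=B70: ✓ → 52
flight=B65: ✗
flight=B24: ✗
flight=B78: ✗
flight=B43: ✗
flight=B21: ✓ → 74
flight=B50: ✗
flight=B66: ✓ → 78
flight=B42: ✓ → 88
flight=B44: ✗
flight=B13: ✗
a321_avg = (52 + 74 + 78 + 88) / 4 = 73

sea_sum=870, a321_avg=73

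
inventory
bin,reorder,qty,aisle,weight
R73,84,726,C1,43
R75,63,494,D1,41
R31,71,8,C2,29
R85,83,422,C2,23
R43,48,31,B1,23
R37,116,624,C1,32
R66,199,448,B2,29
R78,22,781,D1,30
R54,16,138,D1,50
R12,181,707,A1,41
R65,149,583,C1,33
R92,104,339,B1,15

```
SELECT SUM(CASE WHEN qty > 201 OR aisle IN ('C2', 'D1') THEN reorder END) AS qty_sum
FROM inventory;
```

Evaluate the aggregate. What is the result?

bin=R73: ✓ → 84
bin=R75: ✓ → 63
bin=R31: ✓ → 71
bin=R85: ✓ → 83
bin=R43: ✗
bin=R37: ✓ → 116
bin=R66: ✓ → 199
bin=R78: ✓ → 22
bin=R54: ✓ → 16
bin=R12: ✓ → 181
bin=R65: ✓ → 149
bin=R92: ✓ → 104
qty_sum = 84 + 63 + 71 + 83 + 116 + 199 + 22 + 16 + 181 + 149 + 104 = 1088

1088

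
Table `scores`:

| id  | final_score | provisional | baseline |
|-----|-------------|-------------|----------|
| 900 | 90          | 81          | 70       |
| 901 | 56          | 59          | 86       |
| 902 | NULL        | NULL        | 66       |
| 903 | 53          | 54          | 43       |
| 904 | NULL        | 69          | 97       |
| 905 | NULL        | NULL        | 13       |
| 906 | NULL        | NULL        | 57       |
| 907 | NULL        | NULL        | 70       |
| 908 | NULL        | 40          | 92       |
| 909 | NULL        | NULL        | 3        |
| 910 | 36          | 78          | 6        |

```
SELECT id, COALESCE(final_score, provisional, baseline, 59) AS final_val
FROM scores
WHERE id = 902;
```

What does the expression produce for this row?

id = 902: final_score=NULL, provisional=NULL, baseline=66.
final_score=NULL, provisional=NULL, baseline=66 → 66

66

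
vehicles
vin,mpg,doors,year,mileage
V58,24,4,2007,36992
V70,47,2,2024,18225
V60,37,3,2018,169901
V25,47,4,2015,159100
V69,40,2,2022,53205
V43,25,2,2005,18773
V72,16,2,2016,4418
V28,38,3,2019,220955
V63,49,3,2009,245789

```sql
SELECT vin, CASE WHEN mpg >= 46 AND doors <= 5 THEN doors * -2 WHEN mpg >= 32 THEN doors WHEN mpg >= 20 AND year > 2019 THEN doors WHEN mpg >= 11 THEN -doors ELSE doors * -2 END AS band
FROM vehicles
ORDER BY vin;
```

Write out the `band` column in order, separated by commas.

vin=V25: mpg >= 46 AND doors <= 5 → -8
vin=V28: mpg >= 32 → 3
vin=V43: mpg >= 11 → -2
vin=V58: mpg >= 11 → -4
vin=V60: mpg >= 32 → 3
vin=V63: mpg >= 46 AND doors <= 5 → -6
vin=V69: mpg >= 32 → 2
vin=V70: mpg >= 46 AND doors <= 5 → -4
vin=V72: mpg >= 11 → -2

-8, 3, -2, -4, 3, -6, 2, -4, -2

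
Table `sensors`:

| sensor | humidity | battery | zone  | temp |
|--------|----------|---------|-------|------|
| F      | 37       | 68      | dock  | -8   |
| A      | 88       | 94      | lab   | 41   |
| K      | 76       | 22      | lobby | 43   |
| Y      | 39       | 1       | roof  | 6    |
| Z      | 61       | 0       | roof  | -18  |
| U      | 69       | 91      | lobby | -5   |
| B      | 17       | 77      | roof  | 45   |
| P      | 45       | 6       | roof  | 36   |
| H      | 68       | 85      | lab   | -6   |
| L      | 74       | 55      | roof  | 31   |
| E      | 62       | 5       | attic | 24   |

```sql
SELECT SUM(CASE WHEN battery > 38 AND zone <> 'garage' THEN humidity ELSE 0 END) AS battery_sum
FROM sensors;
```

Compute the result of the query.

sensor=F: ✓ → 37
sensor=A: ✓ → 88
sensor=K: ✗
sensor=Y: ✗
sensor=Z: ✗
sensor=U: ✓ → 69
sensor=B: ✓ → 17
sensor=P: ✗
sensor=H: ✓ → 68
sensor=L: ✓ → 74
sensor=E: ✗
battery_sum = 37 + 88 + 69 + 17 + 68 + 74 = 353

353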